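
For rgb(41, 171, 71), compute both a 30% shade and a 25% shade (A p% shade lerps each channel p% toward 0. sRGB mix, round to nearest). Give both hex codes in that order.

30% shade:
  R: 41 + 0.3×(0−41) = 41 − 12.3 = 28.7 → 29
  G: 171 − 51.3 = 119.7 → 120
  B: 71 − 21.3 = 49.7 → 50
  → #1D7832
25% shade:
  R: 41 − 10.25 = 30.75 → 31
  G: 171 − 42.75 = 128.25 → 128
  B: 71 + 0.25×(0−71) = 71 − 17.75 = 53.25 → 53
  → #1F8035

#1D7832, #1F8035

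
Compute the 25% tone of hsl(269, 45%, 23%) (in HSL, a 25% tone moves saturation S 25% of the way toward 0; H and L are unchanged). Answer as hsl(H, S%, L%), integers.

S moves 25% from 45 toward 0: 45 − 11.25 = 33.75 → 34.
H and L are unchanged.

hsl(269, 34%, 23%)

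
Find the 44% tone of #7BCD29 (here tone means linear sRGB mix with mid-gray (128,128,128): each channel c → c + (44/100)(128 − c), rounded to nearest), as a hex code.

#7BCD29 is rgb(123, 205, 41).
Lerp each channel 44% toward 128:
  R: 123 + 0.44×(128−123) = 123 + 2.2 = 125.2 → 125
  G: 205 + 0.44×(128−205) = 205 − 33.88 = 171.12 → 171
  B: 41 + 0.44×(128−41) = 41 + 38.28 = 79.28 → 79
rgb(125, 171, 79) = #7DAB4F.

#7DAB4F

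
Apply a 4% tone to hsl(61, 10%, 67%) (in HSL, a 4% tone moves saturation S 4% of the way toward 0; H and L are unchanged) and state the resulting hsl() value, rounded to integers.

hsl(61, 10%, 67%)

S moves 4% from 10 toward 0: 10 − 0.4 = 9.6 → 10.
H and L are unchanged.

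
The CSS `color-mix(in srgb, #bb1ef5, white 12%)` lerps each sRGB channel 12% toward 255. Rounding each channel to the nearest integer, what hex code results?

#c339f6

#bb1ef5 is rgb(187, 30, 245).
A 12% tint moves each channel 12% toward 255:
  R: 187 + 8.16 = 195.16 → 195
  G: 30 + 27 = 57 → 57
  B: 245 + 0.12×(255−245) = 245 + 1.2 = 246.2 → 246
rgb(195, 57, 246) = #c339f6.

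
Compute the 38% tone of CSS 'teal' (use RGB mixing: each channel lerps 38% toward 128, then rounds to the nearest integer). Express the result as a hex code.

#318080

CSS teal is rgb(0, 128, 128).
A 38% tone moves each channel 38% toward 128:
  R: 0 + 0.38×(128−0) = 0 + 48.64 = 48.64 → 49
  G: 128 + 0.38×(128−128) = 128 + 0 = 128 → 128
  B: 128 + 0.38×(128−128) = 128 + 0 = 128 → 128
rgb(49, 128, 128) = #318080.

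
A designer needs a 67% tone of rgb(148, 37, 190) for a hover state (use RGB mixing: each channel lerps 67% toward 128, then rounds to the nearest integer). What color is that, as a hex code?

A 67% tone moves each channel 67% toward 128:
  R: 148 − 13.4 = 134.6 → 135
  G: 37 + 0.67×(128−37) = 37 + 60.97 = 97.97 → 98
  B: 190 − 41.54 = 148.46 → 148
rgb(135, 98, 148) = #876294.

#876294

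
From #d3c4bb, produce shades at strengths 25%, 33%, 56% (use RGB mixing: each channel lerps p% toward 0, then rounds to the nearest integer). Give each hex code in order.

#d3c4bb is rgb(211, 196, 187).
25%: (211 − 52.75 = 158.25→158, 196 − 49 = 147→147, 187 − 46.75 = 140.25→140) → #9e938c
33%: (211 − 69.63 = 141.37→141, 196 − 64.68 = 131.32→131, 187 − 61.71 = 125.29→125) → #8d837d
56%: (211 − 118.16 = 92.84→93, 196 − 109.76 = 86.24→86, 187 − 104.72 = 82.28→82) → #5d5652

#9e938c, #8d837d, #5d5652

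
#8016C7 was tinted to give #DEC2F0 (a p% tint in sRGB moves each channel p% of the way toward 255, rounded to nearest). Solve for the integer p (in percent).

74%

#8016C7 is rgb(128, 22, 199); #DEC2F0 is rgb(222, 194, 240).
On the G channel (widest range): 194 ≈ 22 + (p/100)(255 − 22), so p ≈ 100×(194 − 22)/(255 − 22) = 17200/233 = 73.82.
p = 74 reproduces all three channels after rounding.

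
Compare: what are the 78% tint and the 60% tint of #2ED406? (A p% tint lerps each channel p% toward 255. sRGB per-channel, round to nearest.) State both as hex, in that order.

#D1F6C8, #ABEE9B

#2ED406 is rgb(46, 212, 6).
78% tint:
  R: 46 + 163.02 = 209.02 → 209
  G: 212 + 0.78×(255−212) = 212 + 33.54 = 245.54 → 246
  B: 6 + 0.78×(255−6) = 6 + 194.22 = 200.22 → 200
  → #D1F6C8
60% tint:
  R: 46 + 0.6×(255−46) = 46 + 125.4 = 171.4 → 171
  G: 212 + 0.6×(255−212) = 212 + 25.8 = 237.8 → 238
  B: 6 + 149.4 = 155.4 → 155
  → #ABEE9B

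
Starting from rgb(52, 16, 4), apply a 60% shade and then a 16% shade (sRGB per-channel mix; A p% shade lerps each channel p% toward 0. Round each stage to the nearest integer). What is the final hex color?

#120502

A 60% shade moves each channel 60% toward 0:
  R: 52 + 0.6×(0−52) = 52 − 31.2 = 20.8 → 21
  G: 16 − 9.6 = 6.4 → 6
  B: 4 + 0.6×(0−4) = 4 − 2.4 = 1.6 → 2
After the shade: rgb(21, 6, 2) = #150602.
Lerp each channel 16% toward 0:
  R: 21 + 0.16×(0−21) = 21 − 3.36 = 17.64 → 18
  G: 6 + 0.16×(0−6) = 6 − 0.96 = 5.04 → 5
  B: 2 + 0.16×(0−2) = 2 − 0.32 = 1.68 → 2
rgb(18, 5, 2) = #120502.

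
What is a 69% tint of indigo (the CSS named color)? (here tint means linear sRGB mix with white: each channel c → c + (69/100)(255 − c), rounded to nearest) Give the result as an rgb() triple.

rgb(199, 176, 216)

CSS indigo is rgb(75, 0, 130).
A 69% tint moves each channel 69% toward 255:
  R: 75 + 124.2 = 199.2 → 199
  G: 0 + 0.69×(255−0) = 0 + 175.95 = 175.95 → 176
  B: 130 + 0.69×(255−130) = 130 + 86.25 = 216.25 → 216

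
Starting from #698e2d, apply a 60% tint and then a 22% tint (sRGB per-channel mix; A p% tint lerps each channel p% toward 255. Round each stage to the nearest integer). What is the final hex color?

#d0dcbd

#698e2d is rgb(105, 142, 45).
Lerp each channel 60% toward 255:
  R: 105 + 90 = 195 → 195
  G: 142 + 0.6×(255−142) = 142 + 67.8 = 209.8 → 210
  B: 45 + 126 = 171 → 171
After the tint: rgb(195, 210, 171) = #c3d2ab.
Per channel, c → c + 0.22(255 − c):
  R: 195 + 0.22×(255−195) = 195 + 13.2 = 208.2 → 208
  G: 210 + 0.22×(255−210) = 210 + 9.9 = 219.9 → 220
  B: 171 + 0.22×(255−171) = 171 + 18.48 = 189.48 → 189
rgb(208, 220, 189) = #d0dcbd.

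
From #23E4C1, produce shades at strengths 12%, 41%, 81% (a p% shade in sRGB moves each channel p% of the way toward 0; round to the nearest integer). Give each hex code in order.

#23E4C1 is rgb(35, 228, 193).
12%: (35 − 4.2 = 30.8→31, 228 − 27.36 = 200.64→201, 193 − 23.16 = 169.84→170) → #1FC9AA
41%: (35 − 14.35 = 20.65→21, 228 − 93.48 = 134.52→135, 193 − 79.13 = 113.87→114) → #158772
81%: (35 − 28.35 = 6.65→7, 228 − 184.68 = 43.32→43, 193 − 156.33 = 36.67→37) → #072B25

#1FC9AA, #158772, #072B25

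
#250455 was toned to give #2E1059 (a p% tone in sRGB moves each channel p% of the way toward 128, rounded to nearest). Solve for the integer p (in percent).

#250455 is rgb(37, 4, 85); #2E1059 is rgb(46, 16, 89).
On the G channel (widest range): 16 ≈ 4 + (p/100)(128 − 4), so p ≈ 100×(16 − 4)/(128 − 4) = 1200/124 = 9.68.
p = 10 reproduces all three channels after rounding.

10%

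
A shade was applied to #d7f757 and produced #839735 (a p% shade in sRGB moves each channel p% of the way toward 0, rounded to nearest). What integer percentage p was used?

#d7f757 is rgb(215, 247, 87); #839735 is rgb(131, 151, 53).
On the G channel (widest range): 151 ≈ 247 + (p/100)(0 − 247), so p ≈ 100×(151 − 247)/(0 − 247) = -9600/-247 = 38.87.
p = 39 reproduces all three channels after rounding.

39%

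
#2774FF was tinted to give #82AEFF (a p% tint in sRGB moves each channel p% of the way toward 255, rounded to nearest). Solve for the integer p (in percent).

#2774FF is rgb(39, 116, 255); #82AEFF is rgb(130, 174, 255).
On the R channel (widest range): 130 ≈ 39 + (p/100)(255 − 39), so p ≈ 100×(130 − 39)/(255 − 39) = 9100/216 = 42.13.
p = 42 reproduces all three channels after rounding.

42%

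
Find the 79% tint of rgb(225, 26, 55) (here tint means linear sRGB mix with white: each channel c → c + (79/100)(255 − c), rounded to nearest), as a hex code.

#f9cfd5

Per channel, c → c + 0.79(255 − c):
  R: 225 + 23.7 = 248.7 → 249
  G: 26 + 0.79×(255−26) = 26 + 180.91 = 206.91 → 207
  B: 55 + 0.79×(255−55) = 55 + 158 = 213 → 213
rgb(249, 207, 213) = #f9cfd5.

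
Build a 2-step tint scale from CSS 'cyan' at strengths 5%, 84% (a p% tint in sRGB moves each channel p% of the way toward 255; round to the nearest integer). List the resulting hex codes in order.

CSS cyan is rgb(0, 255, 255).
5%: (0 + 12.75 = 12.75→13, 255→255, 255→255) → #0DFFFF
84%: (0 + 214.2 = 214.2→214, 255→255, 255→255) → #D6FFFF

#0DFFFF, #D6FFFF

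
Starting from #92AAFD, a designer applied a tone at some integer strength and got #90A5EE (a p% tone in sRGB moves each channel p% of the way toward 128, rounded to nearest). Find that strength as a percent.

12%

#92AAFD is rgb(146, 170, 253); #90A5EE is rgb(144, 165, 238).
On the B channel (widest range): 238 ≈ 253 + (p/100)(128 − 253), so p ≈ 100×(238 − 253)/(128 − 253) = -1500/-125 = 12.00.
p = 12 reproduces all three channels after rounding.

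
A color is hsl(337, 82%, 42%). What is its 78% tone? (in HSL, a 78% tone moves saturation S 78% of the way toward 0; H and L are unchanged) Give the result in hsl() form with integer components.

hsl(337, 18%, 42%)

S moves 78% from 82 toward 0: 82 − 63.96 = 18.04 → 18.
H and L are unchanged.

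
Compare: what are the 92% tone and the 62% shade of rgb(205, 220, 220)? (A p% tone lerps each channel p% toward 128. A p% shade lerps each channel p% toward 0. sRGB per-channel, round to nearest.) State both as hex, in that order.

#868787, #4e5454

92% tone:
  R: 205 + 0.92×(128−205) = 205 − 70.84 = 134.16 → 134
  G: 220 + 0.92×(128−220) = 220 − 84.64 = 135.36 → 135
  B: 220 + 0.92×(128−220) = 220 − 84.64 = 135.36 → 135
  → #868787
62% shade:
  R: 205 − 127.1 = 77.9 → 78
  G: 220 + 0.62×(0−220) = 220 − 136.4 = 83.6 → 84
  B: 220 + 0.62×(0−220) = 220 − 136.4 = 83.6 → 84
  → #4e5454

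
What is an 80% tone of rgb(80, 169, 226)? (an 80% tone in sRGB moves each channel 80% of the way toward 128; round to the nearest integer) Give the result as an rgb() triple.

An 80% tone moves each channel 80% toward 128:
  R: 80 + 38.4 = 118.4 → 118
  G: 169 − 32.8 = 136.2 → 136
  B: 226 + 0.8×(128−226) = 226 − 78.4 = 147.6 → 148

rgb(118, 136, 148)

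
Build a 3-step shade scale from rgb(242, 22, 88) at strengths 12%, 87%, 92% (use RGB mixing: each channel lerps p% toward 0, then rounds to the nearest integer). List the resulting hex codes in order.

12%: (242 − 29.04 = 212.96→213, 22 − 2.64 = 19.36→19, 88 − 10.56 = 77.44→77) → #d5134d
87%: (242 − 210.54 = 31.46→31, 22 − 19.14 = 2.86→3, 88 − 76.56 = 11.44→11) → #1f030b
92%: (242 − 222.64 = 19.36→19, 22 − 20.24 = 1.76→2, 88 − 80.96 = 7.04→7) → #130207

#d5134d, #1f030b, #130207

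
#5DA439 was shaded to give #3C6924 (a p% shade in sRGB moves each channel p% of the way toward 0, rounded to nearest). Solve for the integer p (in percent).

#5DA439 is rgb(93, 164, 57); #3C6924 is rgb(60, 105, 36).
On the G channel (widest range): 105 ≈ 164 + (p/100)(0 − 164), so p ≈ 100×(105 − 164)/(0 − 164) = -5900/-164 = 35.98.
p = 36 reproduces all three channels after rounding.

36%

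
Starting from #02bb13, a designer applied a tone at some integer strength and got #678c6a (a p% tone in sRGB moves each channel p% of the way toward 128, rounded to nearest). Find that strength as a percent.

#02bb13 is rgb(2, 187, 19); #678c6a is rgb(103, 140, 106).
On the R channel (widest range): 103 ≈ 2 + (p/100)(128 − 2), so p ≈ 100×(103 − 2)/(128 − 2) = 10100/126 = 80.16.
p = 80 reproduces all three channels after rounding.

80%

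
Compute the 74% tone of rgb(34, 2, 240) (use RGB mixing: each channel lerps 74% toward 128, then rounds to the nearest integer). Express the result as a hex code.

Lerp each channel 74% toward 128:
  R: 34 + 69.56 = 103.56 → 104
  G: 2 + 0.74×(128−2) = 2 + 93.24 = 95.24 → 95
  B: 240 − 82.88 = 157.12 → 157
rgb(104, 95, 157) = #685f9d.

#685f9d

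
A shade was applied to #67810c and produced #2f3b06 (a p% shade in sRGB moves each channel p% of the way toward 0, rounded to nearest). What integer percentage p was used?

54%

#67810c is rgb(103, 129, 12); #2f3b06 is rgb(47, 59, 6).
On the G channel (widest range): 59 ≈ 129 + (p/100)(0 − 129), so p ≈ 100×(59 − 129)/(0 − 129) = -7000/-129 = 54.26.
p = 54 reproduces all three channels after rounding.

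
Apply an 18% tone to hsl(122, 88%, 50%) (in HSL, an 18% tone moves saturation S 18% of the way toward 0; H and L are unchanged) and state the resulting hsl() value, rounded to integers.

hsl(122, 72%, 50%)

S moves 18% from 88 toward 0: 88 − 15.84 = 72.16 → 72.
H and L are unchanged.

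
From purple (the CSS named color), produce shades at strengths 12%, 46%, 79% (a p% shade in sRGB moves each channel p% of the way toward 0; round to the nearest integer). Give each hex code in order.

CSS purple is rgb(128, 0, 128).
12%: (128 − 15.36 = 112.64→113, 0→0, 128 − 15.36 = 112.64→113) → #710071
46%: (128 − 58.88 = 69.12→69, 0→0, 128 − 58.88 = 69.12→69) → #450045
79%: (128 − 101.12 = 26.88→27, 0→0, 128 − 101.12 = 26.88→27) → #1B001B

#710071, #450045, #1B001B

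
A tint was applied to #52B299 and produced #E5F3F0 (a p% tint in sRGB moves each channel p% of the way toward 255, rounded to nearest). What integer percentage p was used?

#52B299 is rgb(82, 178, 153); #E5F3F0 is rgb(229, 243, 240).
On the R channel (widest range): 229 ≈ 82 + (p/100)(255 − 82), so p ≈ 100×(229 − 82)/(255 − 82) = 14700/173 = 84.97.
p = 85 reproduces all three channels after rounding.

85%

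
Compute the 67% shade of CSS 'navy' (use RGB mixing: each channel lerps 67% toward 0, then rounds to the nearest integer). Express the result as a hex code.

CSS navy is rgb(0, 0, 128).
Lerp each channel 67% toward 0:
  R: 0 + 0 = 0 → 0
  G: 0 + 0.67×(0−0) = 0 + 0 = 0 → 0
  B: 128 − 85.76 = 42.24 → 42
rgb(0, 0, 42) = #00002A.

#00002A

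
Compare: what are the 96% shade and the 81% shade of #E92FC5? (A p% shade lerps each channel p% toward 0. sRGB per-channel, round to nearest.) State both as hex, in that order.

#E92FC5 is rgb(233, 47, 197).
96% shade:
  R: 233 − 223.68 = 9.32 → 9
  G: 47 + 0.96×(0−47) = 47 − 45.12 = 1.88 → 2
  B: 197 + 0.96×(0−197) = 197 − 189.12 = 7.88 → 8
  → #090208
81% shade:
  R: 233 − 188.73 = 44.27 → 44
  G: 47 − 38.07 = 8.93 → 9
  B: 197 + 0.81×(0−197) = 197 − 159.57 = 37.43 → 37
  → #2C0925

#090208, #2C0925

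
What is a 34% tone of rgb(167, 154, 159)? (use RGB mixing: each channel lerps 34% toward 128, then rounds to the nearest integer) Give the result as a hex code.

Per channel, c → c + 0.34(128 − c):
  R: 167 − 13.26 = 153.74 → 154
  G: 154 − 8.84 = 145.16 → 145
  B: 159 + 0.34×(128−159) = 159 − 10.54 = 148.46 → 148
rgb(154, 145, 148) = #9A9194.

#9A9194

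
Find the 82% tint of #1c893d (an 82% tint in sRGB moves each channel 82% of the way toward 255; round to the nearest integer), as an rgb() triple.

#1c893d is rgb(28, 137, 61).
An 82% tint moves each channel 82% toward 255:
  R: 28 + 0.82×(255−28) = 28 + 186.14 = 214.14 → 214
  G: 137 + 0.82×(255−137) = 137 + 96.76 = 233.76 → 234
  B: 61 + 159.08 = 220.08 → 220

rgb(214, 234, 220)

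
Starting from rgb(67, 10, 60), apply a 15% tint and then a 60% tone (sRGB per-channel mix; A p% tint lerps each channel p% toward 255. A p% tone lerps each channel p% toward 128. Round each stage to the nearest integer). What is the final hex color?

#736070

Lerp each channel 15% toward 255:
  R: 67 + 28.2 = 95.2 → 95
  G: 10 + 36.75 = 46.75 → 47
  B: 60 + 29.25 = 89.25 → 89
After the tint: rgb(95, 47, 89) = #5F2F59.
Per channel, c → c + 0.6(128 − c):
  R: 95 + 19.8 = 114.8 → 115
  G: 47 + 0.6×(128−47) = 47 + 48.6 = 95.6 → 96
  B: 89 + 0.6×(128−89) = 89 + 23.4 = 112.4 → 112
rgb(115, 96, 112) = #736070.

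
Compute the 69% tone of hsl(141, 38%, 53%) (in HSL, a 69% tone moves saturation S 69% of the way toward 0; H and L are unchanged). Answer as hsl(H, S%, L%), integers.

S moves 69% from 38 toward 0: 38 − 26.22 = 11.78 → 12.
H and L are unchanged.

hsl(141, 12%, 53%)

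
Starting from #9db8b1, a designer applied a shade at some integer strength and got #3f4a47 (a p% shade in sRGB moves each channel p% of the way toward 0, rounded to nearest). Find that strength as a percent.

#9db8b1 is rgb(157, 184, 177); #3f4a47 is rgb(63, 74, 71).
On the G channel (widest range): 74 ≈ 184 + (p/100)(0 − 184), so p ≈ 100×(74 − 184)/(0 − 184) = -11000/-184 = 59.78.
p = 60 reproduces all three channels after rounding.

60%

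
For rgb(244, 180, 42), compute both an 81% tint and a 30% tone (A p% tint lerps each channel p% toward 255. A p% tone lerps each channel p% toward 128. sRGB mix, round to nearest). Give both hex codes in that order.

#fdf1d7, #d1a444

81% tint:
  R: 244 + 8.91 = 252.91 → 253
  G: 180 + 60.75 = 240.75 → 241
  B: 42 + 0.81×(255−42) = 42 + 172.53 = 214.53 → 215
  → #fdf1d7
30% tone:
  R: 244 + 0.3×(128−244) = 244 − 34.8 = 209.2 → 209
  G: 180 − 15.6 = 164.4 → 164
  B: 42 + 0.3×(128−42) = 42 + 25.8 = 67.8 → 68
  → #d1a444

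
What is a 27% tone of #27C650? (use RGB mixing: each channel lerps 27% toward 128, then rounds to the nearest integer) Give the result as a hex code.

#3FB35D

#27C650 is rgb(39, 198, 80).
A 27% tone moves each channel 27% toward 128:
  R: 39 + 0.27×(128−39) = 39 + 24.03 = 63.03 → 63
  G: 198 + 0.27×(128−198) = 198 − 18.9 = 179.1 → 179
  B: 80 + 12.96 = 92.96 → 93
rgb(63, 179, 93) = #3FB35D.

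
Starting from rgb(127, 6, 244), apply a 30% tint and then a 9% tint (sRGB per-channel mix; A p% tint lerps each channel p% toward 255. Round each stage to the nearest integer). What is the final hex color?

#AD61F8

A 30% tint moves each channel 30% toward 255:
  R: 127 + 0.3×(255−127) = 127 + 38.4 = 165.4 → 165
  G: 6 + 74.7 = 80.7 → 81
  B: 244 + 0.3×(255−244) = 244 + 3.3 = 247.3 → 247
After the tint: rgb(165, 81, 247) = #A551F7.
Lerp each channel 9% toward 255:
  R: 165 + 0.09×(255−165) = 165 + 8.1 = 173.1 → 173
  G: 81 + 15.66 = 96.66 → 97
  B: 247 + 0.72 = 247.72 → 248
rgb(173, 97, 248) = #AD61F8.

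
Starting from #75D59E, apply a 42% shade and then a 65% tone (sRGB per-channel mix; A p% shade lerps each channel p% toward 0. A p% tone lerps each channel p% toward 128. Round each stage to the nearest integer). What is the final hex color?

#75D59E is rgb(117, 213, 158).
A 42% shade moves each channel 42% toward 0:
  R: 117 − 49.14 = 67.86 → 68
  G: 213 + 0.42×(0−213) = 213 − 89.46 = 123.54 → 124
  B: 158 − 66.36 = 91.64 → 92
After the shade: rgb(68, 124, 92) = #447C5C.
Per channel, c → c + 0.65(128 − c):
  R: 68 + 0.65×(128−68) = 68 + 39 = 107 → 107
  G: 124 + 2.6 = 126.6 → 127
  B: 92 + 23.4 = 115.4 → 115
rgb(107, 127, 115) = #6B7F73.

#6B7F73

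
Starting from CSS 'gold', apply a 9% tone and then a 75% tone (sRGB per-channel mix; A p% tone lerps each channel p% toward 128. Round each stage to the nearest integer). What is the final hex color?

#9D9463

CSS gold is rgb(255, 215, 0).
A 9% tone moves each channel 9% toward 128:
  R: 255 + 0.09×(128−255) = 255 − 11.43 = 243.57 → 244
  G: 215 + 0.09×(128−215) = 215 − 7.83 = 207.17 → 207
  B: 0 + 0.09×(128−0) = 0 + 11.52 = 11.52 → 12
After the tone: rgb(244, 207, 12) = #F4CF0C.
Lerp each channel 75% toward 128:
  R: 244 − 87 = 157 → 157
  G: 207 + 0.75×(128−207) = 207 − 59.25 = 147.75 → 148
  B: 12 + 87 = 99 → 99
rgb(157, 148, 99) = #9D9463.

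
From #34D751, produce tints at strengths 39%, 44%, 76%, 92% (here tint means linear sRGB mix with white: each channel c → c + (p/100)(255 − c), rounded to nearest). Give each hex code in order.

#83E795, #8DE99E, #CEF5D5, #EFFCF1

#34D751 is rgb(52, 215, 81).
39%: (52 + 79.17 = 131.17→131, 215 + 15.6 = 230.6→231, 81 + 67.86 = 148.86→149) → #83E795
44%: (52 + 89.32 = 141.32→141, 215 + 17.6 = 232.6→233, 81 + 76.56 = 157.56→158) → #8DE99E
76%: (52 + 154.28 = 206.28→206, 215 + 30.4 = 245.4→245, 81 + 132.24 = 213.24→213) → #CEF5D5
92%: (52 + 186.76 = 238.76→239, 215 + 36.8 = 251.8→252, 81 + 160.08 = 241.08→241) → #EFFCF1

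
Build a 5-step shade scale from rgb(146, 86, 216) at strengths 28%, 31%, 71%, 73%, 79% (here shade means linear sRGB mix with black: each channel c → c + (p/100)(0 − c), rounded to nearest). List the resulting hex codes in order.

28%: (146 − 40.88 = 105.12→105, 86 − 24.08 = 61.92→62, 216 − 60.48 = 155.52→156) → #693E9C
31%: (146 − 45.26 = 100.74→101, 86 − 26.66 = 59.34→59, 216 − 66.96 = 149.04→149) → #653B95
71%: (146 − 103.66 = 42.34→42, 86 − 61.06 = 24.94→25, 216 − 153.36 = 62.64→63) → #2A193F
73%: (146 − 106.58 = 39.42→39, 86 − 62.78 = 23.22→23, 216 − 157.68 = 58.32→58) → #27173A
79%: (146 − 115.34 = 30.66→31, 86 − 67.94 = 18.06→18, 216 − 170.64 = 45.36→45) → #1F122D

#693E9C, #653B95, #2A193F, #27173A, #1F122D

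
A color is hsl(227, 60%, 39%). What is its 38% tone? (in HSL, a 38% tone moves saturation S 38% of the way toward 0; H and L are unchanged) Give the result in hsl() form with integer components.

S moves 38% from 60 toward 0: 60 − 22.8 = 37.2 → 37.
H and L are unchanged.

hsl(227, 37%, 39%)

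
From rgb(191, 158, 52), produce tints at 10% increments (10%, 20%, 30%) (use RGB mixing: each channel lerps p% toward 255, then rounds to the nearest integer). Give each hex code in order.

10%: (191 + 6.4 = 197.4→197, 158 + 9.7 = 167.7→168, 52 + 20.3 = 72.3→72) → #c5a848
20%: (191 + 12.8 = 203.8→204, 158 + 19.4 = 177.4→177, 52 + 40.6 = 92.6→93) → #ccb15d
30%: (191 + 19.2 = 210.2→210, 158 + 29.1 = 187.1→187, 52 + 60.9 = 112.9→113) → #d2bb71

#c5a848, #ccb15d, #d2bb71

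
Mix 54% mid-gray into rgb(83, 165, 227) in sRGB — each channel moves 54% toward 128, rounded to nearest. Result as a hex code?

#6b91ae

Lerp each channel 54% toward 128:
  R: 83 + 0.54×(128−83) = 83 + 24.3 = 107.3 → 107
  G: 165 + 0.54×(128−165) = 165 − 19.98 = 145.02 → 145
  B: 227 + 0.54×(128−227) = 227 − 53.46 = 173.54 → 174
rgb(107, 145, 174) = #6b91ae.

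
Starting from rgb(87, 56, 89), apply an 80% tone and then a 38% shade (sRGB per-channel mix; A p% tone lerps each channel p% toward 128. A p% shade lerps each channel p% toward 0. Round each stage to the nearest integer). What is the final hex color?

Lerp each channel 80% toward 128:
  R: 87 + 0.8×(128−87) = 87 + 32.8 = 119.8 → 120
  G: 56 + 0.8×(128−56) = 56 + 57.6 = 113.6 → 114
  B: 89 + 0.8×(128−89) = 89 + 31.2 = 120.2 → 120
After the tone: rgb(120, 114, 120) = #787278.
A 38% shade moves each channel 38% toward 0:
  R: 120 + 0.38×(0−120) = 120 − 45.6 = 74.4 → 74
  G: 114 + 0.38×(0−114) = 114 − 43.32 = 70.68 → 71
  B: 120 − 45.6 = 74.4 → 74
rgb(74, 71, 74) = #4A474A.

#4A474A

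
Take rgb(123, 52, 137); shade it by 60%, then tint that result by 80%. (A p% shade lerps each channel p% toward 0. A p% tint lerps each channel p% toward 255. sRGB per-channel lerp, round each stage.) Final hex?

#D6D0D7

Lerp each channel 60% toward 0:
  R: 123 + 0.6×(0−123) = 123 − 73.8 = 49.2 → 49
  G: 52 + 0.6×(0−52) = 52 − 31.2 = 20.8 → 21
  B: 137 + 0.6×(0−137) = 137 − 82.2 = 54.8 → 55
After the shade: rgb(49, 21, 55) = #311537.
An 80% tint moves each channel 80% toward 255:
  R: 49 + 0.8×(255−49) = 49 + 164.8 = 213.8 → 214
  G: 21 + 0.8×(255−21) = 21 + 187.2 = 208.2 → 208
  B: 55 + 0.8×(255−55) = 55 + 160 = 215 → 215
rgb(214, 208, 215) = #D6D0D7.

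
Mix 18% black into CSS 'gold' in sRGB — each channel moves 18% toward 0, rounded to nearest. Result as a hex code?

CSS gold is rgb(255, 215, 0).
An 18% shade moves each channel 18% toward 0:
  R: 255 + 0.18×(0−255) = 255 − 45.9 = 209.1 → 209
  G: 215 − 38.7 = 176.3 → 176
  B: 0 + 0.18×(0−0) = 0 + 0 = 0 → 0
rgb(209, 176, 0) = #d1b000.

#d1b000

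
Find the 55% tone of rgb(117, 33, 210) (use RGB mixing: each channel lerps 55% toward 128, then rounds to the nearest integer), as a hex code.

Per channel, c → c + 0.55(128 − c):
  R: 117 + 6.05 = 123.05 → 123
  G: 33 + 0.55×(128−33) = 33 + 52.25 = 85.25 → 85
  B: 210 − 45.1 = 164.9 → 165
rgb(123, 85, 165) = #7B55A5.

#7B55A5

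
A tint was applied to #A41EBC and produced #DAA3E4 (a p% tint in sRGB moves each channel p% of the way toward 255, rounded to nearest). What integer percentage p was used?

#A41EBC is rgb(164, 30, 188); #DAA3E4 is rgb(218, 163, 228).
On the G channel (widest range): 163 ≈ 30 + (p/100)(255 − 30), so p ≈ 100×(163 − 30)/(255 − 30) = 13300/225 = 59.11.
p = 59 reproduces all three channels after rounding.

59%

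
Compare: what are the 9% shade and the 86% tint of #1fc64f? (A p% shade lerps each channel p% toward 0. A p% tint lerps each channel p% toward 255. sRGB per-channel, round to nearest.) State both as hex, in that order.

#1cb448, #e0f7e6

#1fc64f is rgb(31, 198, 79).
9% shade:
  R: 31 + 0.09×(0−31) = 31 − 2.79 = 28.21 → 28
  G: 198 + 0.09×(0−198) = 198 − 17.82 = 180.18 → 180
  B: 79 + 0.09×(0−79) = 79 − 7.11 = 71.89 → 72
  → #1cb448
86% tint:
  R: 31 + 0.86×(255−31) = 31 + 192.64 = 223.64 → 224
  G: 198 + 0.86×(255−198) = 198 + 49.02 = 247.02 → 247
  B: 79 + 0.86×(255−79) = 79 + 151.36 = 230.36 → 230
  → #e0f7e6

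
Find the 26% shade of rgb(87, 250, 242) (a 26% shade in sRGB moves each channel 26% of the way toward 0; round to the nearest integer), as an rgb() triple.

rgb(64, 185, 179)

Per channel, c → c + 0.26(0 − c):
  R: 87 + 0.26×(0−87) = 87 − 22.62 = 64.38 → 64
  G: 250 + 0.26×(0−250) = 250 − 65 = 185 → 185
  B: 242 − 62.92 = 179.08 → 179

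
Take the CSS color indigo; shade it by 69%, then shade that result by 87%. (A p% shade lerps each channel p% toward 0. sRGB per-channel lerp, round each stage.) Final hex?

CSS indigo is rgb(75, 0, 130).
A 69% shade moves each channel 69% toward 0:
  R: 75 − 51.75 = 23.25 → 23
  G: 0 + 0.69×(0−0) = 0 + 0 = 0 → 0
  B: 130 − 89.7 = 40.3 → 40
After the shade: rgb(23, 0, 40) = #170028.
Lerp each channel 87% toward 0:
  R: 23 + 0.87×(0−23) = 23 − 20.01 = 2.99 → 3
  G: 0 + 0.87×(0−0) = 0 + 0 = 0 → 0
  B: 40 − 34.8 = 5.2 → 5
rgb(3, 0, 5) = #030005.

#030005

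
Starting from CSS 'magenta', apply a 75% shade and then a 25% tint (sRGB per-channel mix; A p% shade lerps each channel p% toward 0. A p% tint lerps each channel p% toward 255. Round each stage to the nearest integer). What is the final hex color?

#704070

CSS magenta is rgb(255, 0, 255).
Per channel, c → c + 0.75(0 − c):
  R: 255 − 191.25 = 63.75 → 64
  G: 0 + 0 = 0 → 0
  B: 255 + 0.75×(0−255) = 255 − 191.25 = 63.75 → 64
After the shade: rgb(64, 0, 64) = #400040.
A 25% tint moves each channel 25% toward 255:
  R: 64 + 0.25×(255−64) = 64 + 47.75 = 111.75 → 112
  G: 0 + 0.25×(255−0) = 0 + 63.75 = 63.75 → 64
  B: 64 + 47.75 = 111.75 → 112
rgb(112, 64, 112) = #704070.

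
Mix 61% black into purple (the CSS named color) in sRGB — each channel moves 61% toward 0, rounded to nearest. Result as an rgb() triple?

CSS purple is rgb(128, 0, 128).
Lerp each channel 61% toward 0:
  R: 128 − 78.08 = 49.92 → 50
  G: 0 + 0.61×(0−0) = 0 + 0 = 0 → 0
  B: 128 + 0.61×(0−128) = 128 − 78.08 = 49.92 → 50

rgb(50, 0, 50)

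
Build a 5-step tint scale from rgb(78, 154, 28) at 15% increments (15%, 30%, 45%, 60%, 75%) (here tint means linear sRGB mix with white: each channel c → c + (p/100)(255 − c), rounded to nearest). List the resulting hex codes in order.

#69a93e, #83b860, #9ec782, #b8d7a4, #d3e6c6

15%: (78 + 26.55 = 104.55→105, 154 + 15.15 = 169.15→169, 28 + 34.05 = 62.05→62) → #69a93e
30%: (78 + 53.1 = 131.1→131, 154 + 30.3 = 184.3→184, 28 + 68.1 = 96.1→96) → #83b860
45%: (78 + 79.65 = 157.65→158, 154 + 45.45 = 199.45→199, 28 + 102.15 = 130.15→130) → #9ec782
60%: (78 + 106.2 = 184.2→184, 154 + 60.6 = 214.6→215, 28 + 136.2 = 164.2→164) → #b8d7a4
75%: (78 + 132.75 = 210.75→211, 154 + 75.75 = 229.75→230, 28 + 170.25 = 198.25→198) → #d3e6c6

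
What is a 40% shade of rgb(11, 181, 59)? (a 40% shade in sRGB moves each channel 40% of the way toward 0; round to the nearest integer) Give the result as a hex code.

#076d23

Lerp each channel 40% toward 0:
  R: 11 + 0.4×(0−11) = 11 − 4.4 = 6.6 → 7
  G: 181 + 0.4×(0−181) = 181 − 72.4 = 108.6 → 109
  B: 59 − 23.6 = 35.4 → 35
rgb(7, 109, 35) = #076d23.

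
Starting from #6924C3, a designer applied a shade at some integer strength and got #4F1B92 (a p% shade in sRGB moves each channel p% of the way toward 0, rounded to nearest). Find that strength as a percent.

25%

#6924C3 is rgb(105, 36, 195); #4F1B92 is rgb(79, 27, 146).
On the B channel (widest range): 146 ≈ 195 + (p/100)(0 − 195), so p ≈ 100×(146 − 195)/(0 − 195) = -4900/-195 = 25.13.
p = 25 reproduces all three channels after rounding.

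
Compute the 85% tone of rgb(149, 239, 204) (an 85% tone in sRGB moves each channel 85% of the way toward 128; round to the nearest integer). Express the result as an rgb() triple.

rgb(131, 145, 139)

An 85% tone moves each channel 85% toward 128:
  R: 149 + 0.85×(128−149) = 149 − 17.85 = 131.15 → 131
  G: 239 + 0.85×(128−239) = 239 − 94.35 = 144.65 → 145
  B: 204 + 0.85×(128−204) = 204 − 64.6 = 139.4 → 139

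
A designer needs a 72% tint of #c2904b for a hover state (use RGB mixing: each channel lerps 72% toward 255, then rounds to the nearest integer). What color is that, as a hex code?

#c2904b is rgb(194, 144, 75).
Lerp each channel 72% toward 255:
  R: 194 + 0.72×(255−194) = 194 + 43.92 = 237.92 → 238
  G: 144 + 79.92 = 223.92 → 224
  B: 75 + 0.72×(255−75) = 75 + 129.6 = 204.6 → 205
rgb(238, 224, 205) = #eee0cd.

#eee0cd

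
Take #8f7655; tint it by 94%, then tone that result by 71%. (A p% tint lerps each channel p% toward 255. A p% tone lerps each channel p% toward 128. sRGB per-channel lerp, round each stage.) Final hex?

#a3a3a2

#8f7655 is rgb(143, 118, 85).
A 94% tint moves each channel 94% toward 255:
  R: 143 + 105.28 = 248.28 → 248
  G: 118 + 0.94×(255−118) = 118 + 128.78 = 246.78 → 247
  B: 85 + 159.8 = 244.8 → 245
After the tint: rgb(248, 247, 245) = #f8f7f5.
A 71% tone moves each channel 71% toward 128:
  R: 248 + 0.71×(128−248) = 248 − 85.2 = 162.8 → 163
  G: 247 − 84.49 = 162.51 → 163
  B: 245 − 83.07 = 161.93 → 162
rgb(163, 163, 162) = #a3a3a2.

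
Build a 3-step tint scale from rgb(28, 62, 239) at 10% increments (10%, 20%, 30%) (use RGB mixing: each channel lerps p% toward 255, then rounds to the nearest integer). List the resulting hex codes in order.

10%: (28 + 22.7 = 50.7→51, 62 + 19.3 = 81.3→81, 239 + 1.6 = 240.6→241) → #3351f1
20%: (28 + 45.4 = 73.4→73, 62 + 38.6 = 100.6→101, 239 + 3.2 = 242.2→242) → #4965f2
30%: (28 + 68.1 = 96.1→96, 62 + 57.9 = 119.9→120, 239 + 4.8 = 243.8→244) → #6078f4

#3351f1, #4965f2, #6078f4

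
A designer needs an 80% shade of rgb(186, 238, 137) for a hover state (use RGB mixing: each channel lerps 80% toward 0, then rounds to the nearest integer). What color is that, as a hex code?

#25301b

An 80% shade moves each channel 80% toward 0:
  R: 186 + 0.8×(0−186) = 186 − 148.8 = 37.2 → 37
  G: 238 − 190.4 = 47.6 → 48
  B: 137 + 0.8×(0−137) = 137 − 109.6 = 27.4 → 27
rgb(37, 48, 27) = #25301b.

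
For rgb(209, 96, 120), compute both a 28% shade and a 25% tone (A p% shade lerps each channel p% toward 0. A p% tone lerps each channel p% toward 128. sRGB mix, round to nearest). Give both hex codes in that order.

28% shade:
  R: 209 − 58.52 = 150.48 → 150
  G: 96 + 0.28×(0−96) = 96 − 26.88 = 69.12 → 69
  B: 120 + 0.28×(0−120) = 120 − 33.6 = 86.4 → 86
  → #964556
25% tone:
  R: 209 + 0.25×(128−209) = 209 − 20.25 = 188.75 → 189
  G: 96 + 8 = 104 → 104
  B: 120 + 0.25×(128−120) = 120 + 2 = 122 → 122
  → #BD687A

#964556, #BD687A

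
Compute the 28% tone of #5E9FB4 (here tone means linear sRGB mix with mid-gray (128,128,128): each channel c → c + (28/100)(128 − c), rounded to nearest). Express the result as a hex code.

#5E9FB4 is rgb(94, 159, 180).
Per channel, c → c + 0.28(128 − c):
  R: 94 + 0.28×(128−94) = 94 + 9.52 = 103.52 → 104
  G: 159 + 0.28×(128−159) = 159 − 8.68 = 150.32 → 150
  B: 180 + 0.28×(128−180) = 180 − 14.56 = 165.44 → 165
rgb(104, 150, 165) = #6896A5.

#6896A5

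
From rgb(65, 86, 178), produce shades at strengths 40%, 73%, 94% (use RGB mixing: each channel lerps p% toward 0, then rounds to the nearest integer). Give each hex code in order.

#27346b, #121730, #04050b

40%: (65 − 26 = 39→39, 86 − 34.4 = 51.6→52, 178 − 71.2 = 106.8→107) → #27346b
73%: (65 − 47.45 = 17.55→18, 86 − 62.78 = 23.22→23, 178 − 129.94 = 48.06→48) → #121730
94%: (65 − 61.1 = 3.9→4, 86 − 80.84 = 5.16→5, 178 − 167.32 = 10.68→11) → #04050b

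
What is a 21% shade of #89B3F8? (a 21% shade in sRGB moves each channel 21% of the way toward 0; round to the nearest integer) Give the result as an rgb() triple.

rgb(108, 141, 196)

#89B3F8 is rgb(137, 179, 248).
Per channel, c → c + 0.21(0 − c):
  R: 137 + 0.21×(0−137) = 137 − 28.77 = 108.23 → 108
  G: 179 − 37.59 = 141.41 → 141
  B: 248 + 0.21×(0−248) = 248 − 52.08 = 195.92 → 196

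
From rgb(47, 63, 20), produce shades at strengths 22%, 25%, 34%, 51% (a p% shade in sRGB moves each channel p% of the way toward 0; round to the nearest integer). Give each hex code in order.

22%: (47 − 10.34 = 36.66→37, 63 − 13.86 = 49.14→49, 20 − 4.4 = 15.6→16) → #253110
25%: (47 − 11.75 = 35.25→35, 63 − 15.75 = 47.25→47, 20 − 5 = 15→15) → #232f0f
34%: (47 − 15.98 = 31.02→31, 63 − 21.42 = 41.58→42, 20 − 6.8 = 13.2→13) → #1f2a0d
51%: (47 − 23.97 = 23.03→23, 63 − 32.13 = 30.87→31, 20 − 10.2 = 9.8→10) → #171f0a

#253110, #232f0f, #1f2a0d, #171f0a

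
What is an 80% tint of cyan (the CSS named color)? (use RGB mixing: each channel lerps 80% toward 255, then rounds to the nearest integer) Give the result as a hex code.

CSS cyan is rgb(0, 255, 255).
Lerp each channel 80% toward 255:
  R: 0 + 204 = 204 → 204
  G: 255 + 0.8×(255−255) = 255 + 0 = 255 → 255
  B: 255 + 0 = 255 → 255
rgb(204, 255, 255) = #CCFFFF.

#CCFFFF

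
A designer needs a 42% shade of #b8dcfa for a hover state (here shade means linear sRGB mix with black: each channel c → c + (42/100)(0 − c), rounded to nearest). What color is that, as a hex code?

#b8dcfa is rgb(184, 220, 250).
A 42% shade moves each channel 42% toward 0:
  R: 184 + 0.42×(0−184) = 184 − 77.28 = 106.72 → 107
  G: 220 − 92.4 = 127.6 → 128
  B: 250 − 105 = 145 → 145
rgb(107, 128, 145) = #6b8091.

#6b8091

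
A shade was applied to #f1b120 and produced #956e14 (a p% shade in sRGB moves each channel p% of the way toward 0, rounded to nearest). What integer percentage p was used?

38%

#f1b120 is rgb(241, 177, 32); #956e14 is rgb(149, 110, 20).
On the R channel (widest range): 149 ≈ 241 + (p/100)(0 − 241), so p ≈ 100×(149 − 241)/(0 − 241) = -9200/-241 = 38.17.
p = 38 reproduces all three channels after rounding.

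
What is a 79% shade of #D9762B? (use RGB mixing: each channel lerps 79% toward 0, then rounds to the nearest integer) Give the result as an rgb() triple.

#D9762B is rgb(217, 118, 43).
Per channel, c → c + 0.79(0 − c):
  R: 217 + 0.79×(0−217) = 217 − 171.43 = 45.57 → 46
  G: 118 + 0.79×(0−118) = 118 − 93.22 = 24.78 → 25
  B: 43 − 33.97 = 9.03 → 9

rgb(46, 25, 9)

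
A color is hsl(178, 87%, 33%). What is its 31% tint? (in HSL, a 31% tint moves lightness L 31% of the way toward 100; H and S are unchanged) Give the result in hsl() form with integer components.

L moves 31% from 33 toward 100: 33 + 20.77 = 53.77 → 54.
H and S are unchanged.

hsl(178, 87%, 54%)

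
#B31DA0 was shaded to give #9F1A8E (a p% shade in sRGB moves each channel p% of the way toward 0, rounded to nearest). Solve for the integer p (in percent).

11%

#B31DA0 is rgb(179, 29, 160); #9F1A8E is rgb(159, 26, 142).
On the R channel (widest range): 159 ≈ 179 + (p/100)(0 − 179), so p ≈ 100×(159 − 179)/(0 − 179) = -2000/-179 = 11.17.
p = 11 reproduces all three channels after rounding.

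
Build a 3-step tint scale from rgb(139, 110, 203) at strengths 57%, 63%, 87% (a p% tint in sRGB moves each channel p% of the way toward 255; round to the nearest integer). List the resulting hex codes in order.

57%: (139 + 66.12 = 205.12→205, 110 + 82.65 = 192.65→193, 203 + 29.64 = 232.64→233) → #cdc1e9
63%: (139 + 73.08 = 212.08→212, 110 + 91.35 = 201.35→201, 203 + 32.76 = 235.76→236) → #d4c9ec
87%: (139 + 100.92 = 239.92→240, 110 + 126.15 = 236.15→236, 203 + 45.24 = 248.24→248) → #f0ecf8

#cdc1e9, #d4c9ec, #f0ecf8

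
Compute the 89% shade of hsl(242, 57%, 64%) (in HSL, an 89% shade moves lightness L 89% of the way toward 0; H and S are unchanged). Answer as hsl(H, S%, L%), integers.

hsl(242, 57%, 7%)

L moves 89% from 64 toward 0: 64 − 56.96 = 7.04 → 7.
H and S are unchanged.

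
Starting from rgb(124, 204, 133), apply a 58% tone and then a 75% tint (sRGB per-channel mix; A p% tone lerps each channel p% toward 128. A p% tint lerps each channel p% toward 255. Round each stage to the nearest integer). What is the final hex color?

A 58% tone moves each channel 58% toward 128:
  R: 124 + 2.32 = 126.32 → 126
  G: 204 − 44.08 = 159.92 → 160
  B: 133 − 2.9 = 130.1 → 130
After the tone: rgb(126, 160, 130) = #7EA082.
Per channel, c → c + 0.75(255 − c):
  R: 126 + 0.75×(255−126) = 126 + 96.75 = 222.75 → 223
  G: 160 + 0.75×(255−160) = 160 + 71.25 = 231.25 → 231
  B: 130 + 0.75×(255−130) = 130 + 93.75 = 223.75 → 224
rgb(223, 231, 224) = #DFE7E0.

#DFE7E0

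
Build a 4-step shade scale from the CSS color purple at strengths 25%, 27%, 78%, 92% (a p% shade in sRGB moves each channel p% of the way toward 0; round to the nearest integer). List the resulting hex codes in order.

#600060, #5d005d, #1c001c, #0a000a

CSS purple is rgb(128, 0, 128).
25%: (128 − 32 = 96→96, 0→0, 128 − 32 = 96→96) → #600060
27%: (128 − 34.56 = 93.44→93, 0→0, 128 − 34.56 = 93.44→93) → #5d005d
78%: (128 − 99.84 = 28.16→28, 0→0, 128 − 99.84 = 28.16→28) → #1c001c
92%: (128 − 117.76 = 10.24→10, 0→0, 128 − 117.76 = 10.24→10) → #0a000a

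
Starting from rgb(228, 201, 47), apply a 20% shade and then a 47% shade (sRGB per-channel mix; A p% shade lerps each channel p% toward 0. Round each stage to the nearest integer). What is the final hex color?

#605514

Per channel, c → c + 0.2(0 − c):
  R: 228 + 0.2×(0−228) = 228 − 45.6 = 182.4 → 182
  G: 201 − 40.2 = 160.8 → 161
  B: 47 + 0.2×(0−47) = 47 − 9.4 = 37.6 → 38
After the shade: rgb(182, 161, 38) = #B6A126.
A 47% shade moves each channel 47% toward 0:
  R: 182 + 0.47×(0−182) = 182 − 85.54 = 96.46 → 96
  G: 161 + 0.47×(0−161) = 161 − 75.67 = 85.33 → 85
  B: 38 + 0.47×(0−38) = 38 − 17.86 = 20.14 → 20
rgb(96, 85, 20) = #605514.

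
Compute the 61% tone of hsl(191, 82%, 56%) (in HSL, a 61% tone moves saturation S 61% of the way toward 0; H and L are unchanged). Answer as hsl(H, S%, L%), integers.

hsl(191, 32%, 56%)

S moves 61% from 82 toward 0: 82 − 50.02 = 31.98 → 32.
H and L are unchanged.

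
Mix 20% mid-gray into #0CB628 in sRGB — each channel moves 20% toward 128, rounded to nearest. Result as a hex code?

#0CB628 is rgb(12, 182, 40).
Per channel, c → c + 0.2(128 − c):
  R: 12 + 23.2 = 35.2 → 35
  G: 182 + 0.2×(128−182) = 182 − 10.8 = 171.2 → 171
  B: 40 + 17.6 = 57.6 → 58
rgb(35, 171, 58) = #23AB3A.

#23AB3A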